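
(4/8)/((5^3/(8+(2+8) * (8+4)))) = 0.51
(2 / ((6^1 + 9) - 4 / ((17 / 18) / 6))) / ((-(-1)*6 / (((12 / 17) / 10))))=-2 / 885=-0.00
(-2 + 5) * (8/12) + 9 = 11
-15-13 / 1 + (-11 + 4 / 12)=-38.67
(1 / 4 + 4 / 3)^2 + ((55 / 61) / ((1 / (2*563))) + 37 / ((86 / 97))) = 400180351 / 377712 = 1059.49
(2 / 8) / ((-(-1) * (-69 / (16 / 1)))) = -4 / 69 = -0.06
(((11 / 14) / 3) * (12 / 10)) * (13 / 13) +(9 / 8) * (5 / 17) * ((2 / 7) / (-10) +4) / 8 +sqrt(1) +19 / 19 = 2.48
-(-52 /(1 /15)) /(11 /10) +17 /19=148387 /209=709.99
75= 75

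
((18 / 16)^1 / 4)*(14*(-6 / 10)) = -189 / 80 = -2.36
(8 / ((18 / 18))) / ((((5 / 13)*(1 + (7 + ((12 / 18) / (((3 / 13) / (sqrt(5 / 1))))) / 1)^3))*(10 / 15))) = 25292103876 / 1876044995-11300242122*sqrt(5) / 1876044995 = 0.01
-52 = -52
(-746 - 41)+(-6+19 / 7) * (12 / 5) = -27821 / 35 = -794.89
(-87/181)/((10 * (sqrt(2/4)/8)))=-348 * sqrt(2)/905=-0.54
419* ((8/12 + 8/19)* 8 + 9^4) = 156904187/57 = 2752705.04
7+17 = 24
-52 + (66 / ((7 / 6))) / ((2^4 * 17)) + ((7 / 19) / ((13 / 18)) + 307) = 30065289 / 117572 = 255.72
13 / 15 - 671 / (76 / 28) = -70208 / 285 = -246.34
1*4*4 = 16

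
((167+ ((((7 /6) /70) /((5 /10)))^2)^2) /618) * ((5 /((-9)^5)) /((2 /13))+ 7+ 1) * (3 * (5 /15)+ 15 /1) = 127792140074719 /3694843552500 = 34.59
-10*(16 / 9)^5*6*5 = -104857600 / 19683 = -5327.32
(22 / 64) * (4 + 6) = 55 / 16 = 3.44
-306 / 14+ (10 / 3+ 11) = -158 / 21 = -7.52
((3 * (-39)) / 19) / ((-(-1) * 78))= -3 / 38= -0.08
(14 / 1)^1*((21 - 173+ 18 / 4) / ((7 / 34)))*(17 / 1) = -170510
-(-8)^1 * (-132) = -1056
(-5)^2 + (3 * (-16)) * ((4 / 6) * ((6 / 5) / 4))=77 / 5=15.40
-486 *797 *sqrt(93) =-387342 *sqrt(93) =-3735390.97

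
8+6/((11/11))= 14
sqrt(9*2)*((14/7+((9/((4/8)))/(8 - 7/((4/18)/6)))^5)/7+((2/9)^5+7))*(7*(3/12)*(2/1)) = 585069982868873591*sqrt(2)/7647406264772766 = 108.20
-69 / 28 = -2.46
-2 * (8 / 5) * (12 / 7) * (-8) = 1536 / 35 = 43.89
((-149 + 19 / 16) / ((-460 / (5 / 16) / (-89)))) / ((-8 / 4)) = 210485 / 47104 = 4.47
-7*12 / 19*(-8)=672 / 19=35.37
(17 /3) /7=17 /21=0.81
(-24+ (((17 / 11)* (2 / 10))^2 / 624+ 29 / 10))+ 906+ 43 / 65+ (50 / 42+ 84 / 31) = 889.46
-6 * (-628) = 3768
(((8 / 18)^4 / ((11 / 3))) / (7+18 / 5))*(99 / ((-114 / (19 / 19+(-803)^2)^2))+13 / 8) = -8781272250392480 / 24225399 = -362482048.30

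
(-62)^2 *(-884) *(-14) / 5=47573344 / 5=9514668.80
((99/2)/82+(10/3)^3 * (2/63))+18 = 19.78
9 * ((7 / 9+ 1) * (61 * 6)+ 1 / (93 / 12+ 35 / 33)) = 6811716 / 1163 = 5857.02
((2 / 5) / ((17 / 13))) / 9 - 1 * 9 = -6859 / 765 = -8.97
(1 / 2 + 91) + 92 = 367 / 2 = 183.50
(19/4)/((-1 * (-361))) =1/76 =0.01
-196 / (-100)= 49 / 25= 1.96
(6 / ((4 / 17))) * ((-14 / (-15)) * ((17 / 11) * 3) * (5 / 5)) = 6069 / 55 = 110.35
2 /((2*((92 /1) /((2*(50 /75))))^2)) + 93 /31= 14284 /4761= 3.00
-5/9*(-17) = 85/9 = 9.44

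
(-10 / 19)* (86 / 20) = -43 / 19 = -2.26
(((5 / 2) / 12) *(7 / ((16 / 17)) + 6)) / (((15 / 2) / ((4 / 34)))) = 215 / 4896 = 0.04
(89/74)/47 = 89/3478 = 0.03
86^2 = 7396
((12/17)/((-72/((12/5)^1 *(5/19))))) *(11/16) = -11/2584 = -0.00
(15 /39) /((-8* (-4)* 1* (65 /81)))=81 /5408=0.01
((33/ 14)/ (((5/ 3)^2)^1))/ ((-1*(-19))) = 297/ 6650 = 0.04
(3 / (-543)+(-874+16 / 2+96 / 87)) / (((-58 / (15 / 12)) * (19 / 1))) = 22699355 / 23137592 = 0.98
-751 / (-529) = 1.42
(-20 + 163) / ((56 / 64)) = 1144 / 7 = 163.43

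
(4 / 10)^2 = 4 / 25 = 0.16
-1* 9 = -9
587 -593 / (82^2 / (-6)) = 1975273 / 3362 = 587.53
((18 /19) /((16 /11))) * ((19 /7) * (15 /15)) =99 /56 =1.77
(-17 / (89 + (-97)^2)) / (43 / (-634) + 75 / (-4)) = 10778 / 113315889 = 0.00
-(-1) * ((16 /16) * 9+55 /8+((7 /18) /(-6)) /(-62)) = 53153 /3348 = 15.88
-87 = -87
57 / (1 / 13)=741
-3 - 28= -31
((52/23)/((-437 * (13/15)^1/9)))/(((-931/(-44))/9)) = -213840/9357481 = -0.02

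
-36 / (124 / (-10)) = 90 / 31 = 2.90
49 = 49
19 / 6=3.17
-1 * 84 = -84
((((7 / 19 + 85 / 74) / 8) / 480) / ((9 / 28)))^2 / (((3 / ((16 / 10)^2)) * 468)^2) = 0.00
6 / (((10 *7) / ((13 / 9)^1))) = 13 / 105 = 0.12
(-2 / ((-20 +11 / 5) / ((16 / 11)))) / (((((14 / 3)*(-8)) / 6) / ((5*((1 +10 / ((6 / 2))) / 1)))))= -3900 / 6853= -0.57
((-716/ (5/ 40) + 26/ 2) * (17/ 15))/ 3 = -2159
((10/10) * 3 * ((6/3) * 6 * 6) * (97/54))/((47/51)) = 421.02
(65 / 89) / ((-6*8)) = -0.02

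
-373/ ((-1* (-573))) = -373/ 573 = -0.65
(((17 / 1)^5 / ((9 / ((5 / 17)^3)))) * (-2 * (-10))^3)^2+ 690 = 83521000000055890 / 81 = 1031123456790813.46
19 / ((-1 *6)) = -19 / 6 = -3.17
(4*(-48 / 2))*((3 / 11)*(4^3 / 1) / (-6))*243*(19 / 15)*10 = 9455616 / 11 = 859601.45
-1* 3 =-3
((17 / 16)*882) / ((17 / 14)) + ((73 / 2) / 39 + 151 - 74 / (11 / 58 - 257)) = 715654859 / 774540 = 923.97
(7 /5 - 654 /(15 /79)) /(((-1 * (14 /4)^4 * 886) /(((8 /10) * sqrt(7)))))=110176 * sqrt(7) /5318215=0.05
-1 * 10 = -10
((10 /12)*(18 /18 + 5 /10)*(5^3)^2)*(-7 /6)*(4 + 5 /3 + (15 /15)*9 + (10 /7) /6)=-24453125 /72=-339626.74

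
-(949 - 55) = -894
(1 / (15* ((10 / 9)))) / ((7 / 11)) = 33 / 350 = 0.09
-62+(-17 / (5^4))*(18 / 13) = -62.04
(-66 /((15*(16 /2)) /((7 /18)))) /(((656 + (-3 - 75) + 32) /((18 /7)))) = -11 /12200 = -0.00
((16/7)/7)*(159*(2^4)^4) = 166723584/49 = 3402522.12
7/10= 0.70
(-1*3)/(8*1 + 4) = -1/4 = -0.25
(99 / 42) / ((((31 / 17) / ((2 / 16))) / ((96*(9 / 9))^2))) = 323136 / 217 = 1489.11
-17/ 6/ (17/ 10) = -5/ 3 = -1.67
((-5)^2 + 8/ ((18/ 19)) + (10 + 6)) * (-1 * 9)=-445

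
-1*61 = -61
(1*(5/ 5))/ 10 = 1/ 10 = 0.10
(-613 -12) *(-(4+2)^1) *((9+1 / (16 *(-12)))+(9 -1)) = 2039375 / 32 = 63730.47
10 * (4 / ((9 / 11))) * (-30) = -4400 / 3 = -1466.67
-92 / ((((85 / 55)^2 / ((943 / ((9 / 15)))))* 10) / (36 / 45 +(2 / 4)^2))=-18370583 / 2890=-6356.60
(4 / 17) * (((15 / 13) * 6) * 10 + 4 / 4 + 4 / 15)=54988 / 3315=16.59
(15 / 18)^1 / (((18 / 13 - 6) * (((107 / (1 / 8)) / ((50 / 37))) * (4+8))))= -325 / 13682304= -0.00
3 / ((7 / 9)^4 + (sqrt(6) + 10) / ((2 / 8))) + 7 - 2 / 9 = 4073420262592 / 594074430585 - 516560652 * sqrt(6) / 66008270065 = 6.84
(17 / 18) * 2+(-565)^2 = 2873042 / 9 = 319226.89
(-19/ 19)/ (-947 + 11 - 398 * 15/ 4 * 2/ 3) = 1/ 1931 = 0.00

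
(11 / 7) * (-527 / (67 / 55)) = -318835 / 469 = -679.82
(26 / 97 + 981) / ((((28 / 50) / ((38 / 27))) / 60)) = 904238500 / 6111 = 147968.99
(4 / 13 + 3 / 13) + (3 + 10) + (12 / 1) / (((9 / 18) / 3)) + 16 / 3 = 3544 / 39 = 90.87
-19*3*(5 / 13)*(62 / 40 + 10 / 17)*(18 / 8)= -372951 / 3536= -105.47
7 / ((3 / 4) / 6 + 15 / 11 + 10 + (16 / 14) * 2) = 4312 / 8485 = 0.51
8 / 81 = 0.10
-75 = -75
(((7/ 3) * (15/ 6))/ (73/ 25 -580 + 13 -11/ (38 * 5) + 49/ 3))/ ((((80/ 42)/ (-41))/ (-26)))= -37216725/ 6244972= -5.96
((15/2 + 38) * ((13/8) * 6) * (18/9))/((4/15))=53235/16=3327.19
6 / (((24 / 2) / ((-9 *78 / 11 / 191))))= -0.17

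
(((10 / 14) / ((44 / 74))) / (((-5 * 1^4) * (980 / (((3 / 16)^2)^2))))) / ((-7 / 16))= 2997 / 4327178240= 0.00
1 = 1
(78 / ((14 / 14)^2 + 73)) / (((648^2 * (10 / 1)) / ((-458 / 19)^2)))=681733 / 4673881440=0.00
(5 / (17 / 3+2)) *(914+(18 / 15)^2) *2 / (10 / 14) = 961212 / 575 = 1671.67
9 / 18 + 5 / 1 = 11 / 2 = 5.50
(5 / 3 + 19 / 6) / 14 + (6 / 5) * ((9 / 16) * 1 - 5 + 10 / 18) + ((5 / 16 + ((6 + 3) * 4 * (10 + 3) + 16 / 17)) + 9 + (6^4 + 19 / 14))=50588263 / 28560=1771.30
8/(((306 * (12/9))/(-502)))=-502/51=-9.84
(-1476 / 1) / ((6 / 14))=-3444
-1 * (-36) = 36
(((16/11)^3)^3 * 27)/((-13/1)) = -1855425871872/30653319983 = -60.53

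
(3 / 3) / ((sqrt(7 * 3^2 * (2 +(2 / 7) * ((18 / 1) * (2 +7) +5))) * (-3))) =-sqrt(87) / 1566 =-0.01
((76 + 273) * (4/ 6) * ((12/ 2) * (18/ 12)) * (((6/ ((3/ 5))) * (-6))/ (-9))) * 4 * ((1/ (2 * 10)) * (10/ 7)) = 27920/ 7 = 3988.57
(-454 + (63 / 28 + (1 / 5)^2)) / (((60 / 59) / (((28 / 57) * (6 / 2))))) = -654.58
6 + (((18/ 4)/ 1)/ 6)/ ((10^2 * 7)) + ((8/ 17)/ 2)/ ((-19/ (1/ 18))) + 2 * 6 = 146515921/ 8139600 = 18.00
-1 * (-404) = 404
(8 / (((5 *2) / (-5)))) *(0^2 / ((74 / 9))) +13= 13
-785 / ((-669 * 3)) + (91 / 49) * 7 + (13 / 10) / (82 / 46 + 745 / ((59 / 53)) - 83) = 71496855389 / 5338238670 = 13.39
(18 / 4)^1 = 9 / 2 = 4.50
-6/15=-0.40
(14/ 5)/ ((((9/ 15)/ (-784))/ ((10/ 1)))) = -36586.67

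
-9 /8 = -1.12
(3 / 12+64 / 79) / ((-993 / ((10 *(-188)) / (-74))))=-78725 / 2902539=-0.03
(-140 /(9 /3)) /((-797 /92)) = 12880 /2391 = 5.39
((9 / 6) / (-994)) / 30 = -1 / 19880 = -0.00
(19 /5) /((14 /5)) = 19 /14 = 1.36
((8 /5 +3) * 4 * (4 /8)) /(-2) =-23 /5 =-4.60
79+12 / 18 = 239 / 3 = 79.67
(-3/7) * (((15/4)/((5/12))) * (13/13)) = -27/7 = -3.86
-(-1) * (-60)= -60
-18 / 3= -6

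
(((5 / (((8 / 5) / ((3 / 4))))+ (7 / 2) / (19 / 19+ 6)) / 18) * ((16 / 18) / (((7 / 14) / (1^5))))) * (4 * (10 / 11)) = 910 / 891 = 1.02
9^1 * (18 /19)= 162 /19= 8.53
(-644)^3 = -267089984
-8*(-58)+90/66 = 5119/11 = 465.36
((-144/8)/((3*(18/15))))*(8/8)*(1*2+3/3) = -15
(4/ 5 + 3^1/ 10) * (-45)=-99/ 2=-49.50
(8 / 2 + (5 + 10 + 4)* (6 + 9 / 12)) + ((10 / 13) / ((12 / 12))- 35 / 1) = 5097 / 52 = 98.02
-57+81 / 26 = -1401 / 26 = -53.88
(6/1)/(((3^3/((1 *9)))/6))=12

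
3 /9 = 1 /3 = 0.33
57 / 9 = 19 / 3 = 6.33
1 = 1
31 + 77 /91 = 414 /13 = 31.85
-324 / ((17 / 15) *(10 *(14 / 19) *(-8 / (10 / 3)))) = 7695 / 476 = 16.17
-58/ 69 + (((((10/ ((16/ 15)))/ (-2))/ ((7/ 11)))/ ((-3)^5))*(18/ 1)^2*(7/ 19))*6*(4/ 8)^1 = 52517/ 5244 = 10.01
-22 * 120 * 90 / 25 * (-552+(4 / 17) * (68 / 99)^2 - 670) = 383223488 / 33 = 11612832.97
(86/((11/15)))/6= 215/11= 19.55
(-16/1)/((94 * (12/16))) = -32/141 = -0.23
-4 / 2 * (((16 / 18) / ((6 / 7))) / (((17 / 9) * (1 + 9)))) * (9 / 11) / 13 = -84 / 12155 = -0.01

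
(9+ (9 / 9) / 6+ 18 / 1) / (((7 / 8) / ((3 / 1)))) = 652 / 7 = 93.14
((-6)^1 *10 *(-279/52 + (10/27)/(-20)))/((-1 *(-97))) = 37795/11349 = 3.33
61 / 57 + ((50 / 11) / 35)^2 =367369 / 337953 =1.09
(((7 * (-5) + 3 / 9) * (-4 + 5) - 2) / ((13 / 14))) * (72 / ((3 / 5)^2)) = -308000 / 39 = -7897.44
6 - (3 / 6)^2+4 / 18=215 / 36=5.97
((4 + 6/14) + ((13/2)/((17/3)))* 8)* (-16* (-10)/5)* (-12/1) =-621696/119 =-5224.34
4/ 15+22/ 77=58/ 105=0.55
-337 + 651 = 314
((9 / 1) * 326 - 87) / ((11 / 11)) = 2847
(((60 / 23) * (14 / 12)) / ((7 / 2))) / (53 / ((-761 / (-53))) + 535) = 3805 / 2357178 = 0.00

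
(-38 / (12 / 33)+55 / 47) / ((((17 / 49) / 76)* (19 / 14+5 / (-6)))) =-43212.85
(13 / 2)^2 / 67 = 169 / 268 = 0.63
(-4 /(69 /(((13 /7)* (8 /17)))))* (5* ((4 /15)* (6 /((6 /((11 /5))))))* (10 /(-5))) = 36608 /123165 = 0.30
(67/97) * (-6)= -402/97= -4.14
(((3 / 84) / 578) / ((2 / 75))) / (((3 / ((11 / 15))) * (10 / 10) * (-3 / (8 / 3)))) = -55 / 109242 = -0.00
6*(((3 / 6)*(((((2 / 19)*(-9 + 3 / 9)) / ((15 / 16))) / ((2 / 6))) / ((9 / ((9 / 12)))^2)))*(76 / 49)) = -208 / 2205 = -0.09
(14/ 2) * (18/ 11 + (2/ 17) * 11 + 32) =45724/ 187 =244.51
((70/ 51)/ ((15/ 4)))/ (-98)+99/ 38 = 105877/ 40698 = 2.60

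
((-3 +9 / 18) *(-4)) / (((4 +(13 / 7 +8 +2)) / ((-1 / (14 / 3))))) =-5 / 37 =-0.14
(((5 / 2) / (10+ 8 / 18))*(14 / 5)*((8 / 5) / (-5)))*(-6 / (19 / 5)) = 0.34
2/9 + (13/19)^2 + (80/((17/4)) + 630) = 35874601/55233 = 649.51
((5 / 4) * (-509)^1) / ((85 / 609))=-309981 / 68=-4558.54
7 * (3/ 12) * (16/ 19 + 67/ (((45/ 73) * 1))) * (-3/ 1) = -655543/ 1140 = -575.04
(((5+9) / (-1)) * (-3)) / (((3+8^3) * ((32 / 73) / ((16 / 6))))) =511 / 1030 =0.50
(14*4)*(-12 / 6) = -112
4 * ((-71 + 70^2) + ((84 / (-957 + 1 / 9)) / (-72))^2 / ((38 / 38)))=1432600964345 / 74166544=19316.00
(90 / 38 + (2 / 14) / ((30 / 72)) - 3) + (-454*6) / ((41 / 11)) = -19933932 / 27265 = -731.12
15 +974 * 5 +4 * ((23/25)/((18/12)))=4887.45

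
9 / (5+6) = 9 / 11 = 0.82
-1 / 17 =-0.06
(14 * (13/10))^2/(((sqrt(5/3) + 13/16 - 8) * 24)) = -54418/27425 - 37856 * sqrt(15)/411375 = -2.34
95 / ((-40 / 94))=-893 / 4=-223.25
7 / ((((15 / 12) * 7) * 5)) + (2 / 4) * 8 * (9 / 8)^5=1508993 / 204800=7.37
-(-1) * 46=46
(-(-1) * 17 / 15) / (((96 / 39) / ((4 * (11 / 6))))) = 3.38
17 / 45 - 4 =-163 / 45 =-3.62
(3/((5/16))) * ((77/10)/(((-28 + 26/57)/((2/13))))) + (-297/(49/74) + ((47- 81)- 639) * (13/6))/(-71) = 26.44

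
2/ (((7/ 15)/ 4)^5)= 1555200000/ 16807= 92532.87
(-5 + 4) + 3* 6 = 17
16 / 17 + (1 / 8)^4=65553 / 69632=0.94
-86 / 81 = -1.06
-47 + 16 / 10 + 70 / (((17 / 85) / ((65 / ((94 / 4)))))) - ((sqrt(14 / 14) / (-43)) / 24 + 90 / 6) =220132027 / 242520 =907.69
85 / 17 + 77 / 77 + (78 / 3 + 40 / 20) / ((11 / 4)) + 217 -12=2433 / 11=221.18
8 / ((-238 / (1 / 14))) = -2 / 833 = -0.00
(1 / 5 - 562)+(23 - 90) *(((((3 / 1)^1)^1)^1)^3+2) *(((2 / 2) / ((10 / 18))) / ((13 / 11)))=-228874 / 65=-3521.14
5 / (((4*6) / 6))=5 / 4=1.25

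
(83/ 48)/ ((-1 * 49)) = -83/ 2352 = -0.04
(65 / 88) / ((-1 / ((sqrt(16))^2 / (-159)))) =130 / 1749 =0.07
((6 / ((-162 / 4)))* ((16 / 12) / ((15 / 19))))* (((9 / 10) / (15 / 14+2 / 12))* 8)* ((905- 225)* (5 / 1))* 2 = -1157632 / 117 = -9894.29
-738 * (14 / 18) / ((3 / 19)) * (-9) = 32718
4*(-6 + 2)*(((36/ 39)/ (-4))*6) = 288/ 13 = 22.15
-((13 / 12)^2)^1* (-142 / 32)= 11999 / 2304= 5.21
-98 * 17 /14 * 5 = -595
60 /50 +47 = 241 /5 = 48.20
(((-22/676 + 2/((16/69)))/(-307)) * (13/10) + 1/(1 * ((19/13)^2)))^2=2476513721163889/13284886041606400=0.19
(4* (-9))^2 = 1296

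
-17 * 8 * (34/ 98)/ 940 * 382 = -220796/ 11515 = -19.17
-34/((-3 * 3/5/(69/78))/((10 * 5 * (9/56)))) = 48875/364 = 134.27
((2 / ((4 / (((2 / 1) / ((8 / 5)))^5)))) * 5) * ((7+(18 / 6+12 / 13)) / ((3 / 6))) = 1109375 / 6656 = 166.67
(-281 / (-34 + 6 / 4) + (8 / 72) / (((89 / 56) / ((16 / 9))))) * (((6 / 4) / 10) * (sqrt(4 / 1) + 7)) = 2054849 / 173550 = 11.84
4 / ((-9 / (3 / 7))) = -4 / 21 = -0.19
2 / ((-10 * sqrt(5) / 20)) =-4 * sqrt(5) / 5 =-1.79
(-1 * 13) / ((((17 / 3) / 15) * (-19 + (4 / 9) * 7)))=405 / 187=2.17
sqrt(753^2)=753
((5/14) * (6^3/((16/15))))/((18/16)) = 450/7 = 64.29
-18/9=-2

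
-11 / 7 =-1.57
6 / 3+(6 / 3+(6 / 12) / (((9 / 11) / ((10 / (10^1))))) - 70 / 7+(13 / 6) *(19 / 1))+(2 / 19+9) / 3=6637 / 171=38.81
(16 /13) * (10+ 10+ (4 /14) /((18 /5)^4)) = 14697890 /597051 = 24.62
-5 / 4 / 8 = -5 / 32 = -0.16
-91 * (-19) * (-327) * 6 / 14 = -242307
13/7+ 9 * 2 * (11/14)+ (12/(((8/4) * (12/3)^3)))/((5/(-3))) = 2551/160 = 15.94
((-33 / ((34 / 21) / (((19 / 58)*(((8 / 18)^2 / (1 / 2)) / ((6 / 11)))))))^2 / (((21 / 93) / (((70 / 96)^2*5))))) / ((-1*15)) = -1404991720825 / 76542935472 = -18.36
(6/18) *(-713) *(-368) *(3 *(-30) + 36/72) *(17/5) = -399217256/15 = -26614483.73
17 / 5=3.40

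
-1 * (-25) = 25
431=431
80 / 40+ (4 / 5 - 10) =-36 / 5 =-7.20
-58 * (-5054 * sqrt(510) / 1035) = 293132 * sqrt(510) / 1035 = 6395.99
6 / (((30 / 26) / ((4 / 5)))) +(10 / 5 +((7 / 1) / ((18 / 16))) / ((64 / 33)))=5621 / 600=9.37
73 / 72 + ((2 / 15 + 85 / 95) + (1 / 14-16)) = -664891 / 47880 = -13.89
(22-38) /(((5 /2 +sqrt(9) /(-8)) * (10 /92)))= -5888 /85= -69.27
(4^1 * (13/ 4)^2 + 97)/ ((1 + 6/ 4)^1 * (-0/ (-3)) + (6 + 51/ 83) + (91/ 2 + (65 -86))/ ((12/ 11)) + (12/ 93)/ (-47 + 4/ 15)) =6027875166/ 1258387883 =4.79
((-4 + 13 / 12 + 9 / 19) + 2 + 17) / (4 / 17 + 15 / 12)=64175 / 5757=11.15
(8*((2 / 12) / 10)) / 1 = 0.13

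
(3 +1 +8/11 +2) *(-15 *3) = -3330/11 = -302.73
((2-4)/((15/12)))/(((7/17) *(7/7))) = -136/35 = -3.89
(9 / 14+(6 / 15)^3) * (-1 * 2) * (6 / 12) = -1237 / 1750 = -0.71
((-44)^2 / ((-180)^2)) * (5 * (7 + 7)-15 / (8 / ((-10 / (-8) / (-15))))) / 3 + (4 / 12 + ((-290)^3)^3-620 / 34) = -9588643204210374240010908887 / 660960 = -14507145975869000000016.50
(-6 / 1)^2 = 36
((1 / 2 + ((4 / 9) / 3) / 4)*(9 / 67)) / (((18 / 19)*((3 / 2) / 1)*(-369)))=-551 / 4005126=-0.00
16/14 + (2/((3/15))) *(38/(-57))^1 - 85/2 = -2017/42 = -48.02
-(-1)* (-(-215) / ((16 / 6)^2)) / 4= 1935 / 256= 7.56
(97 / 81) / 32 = 97 / 2592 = 0.04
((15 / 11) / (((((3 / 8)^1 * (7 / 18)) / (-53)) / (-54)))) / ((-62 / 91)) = -13394160 / 341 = -39279.06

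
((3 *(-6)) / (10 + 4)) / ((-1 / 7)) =9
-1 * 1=-1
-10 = -10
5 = 5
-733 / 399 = -1.84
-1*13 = -13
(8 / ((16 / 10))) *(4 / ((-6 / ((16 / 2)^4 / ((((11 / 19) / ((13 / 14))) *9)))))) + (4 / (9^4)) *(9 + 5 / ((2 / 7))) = -1229221918 / 505197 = -2433.15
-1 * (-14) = 14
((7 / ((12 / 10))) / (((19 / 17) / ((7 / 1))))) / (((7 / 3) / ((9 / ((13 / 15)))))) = 80325 / 494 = 162.60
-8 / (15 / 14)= -112 / 15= -7.47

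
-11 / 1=-11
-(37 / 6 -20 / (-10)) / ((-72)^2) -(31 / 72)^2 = -5815 / 31104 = -0.19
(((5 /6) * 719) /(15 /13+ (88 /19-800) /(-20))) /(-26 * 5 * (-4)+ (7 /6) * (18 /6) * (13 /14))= 683050 /24410337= 0.03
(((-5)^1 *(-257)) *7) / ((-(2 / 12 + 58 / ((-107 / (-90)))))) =-5774790 / 31427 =-183.75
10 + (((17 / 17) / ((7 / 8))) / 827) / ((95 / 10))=1099926 / 109991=10.00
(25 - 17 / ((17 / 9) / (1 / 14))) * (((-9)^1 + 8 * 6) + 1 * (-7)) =5456 / 7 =779.43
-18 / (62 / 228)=-2052 / 31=-66.19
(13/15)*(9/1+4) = 169/15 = 11.27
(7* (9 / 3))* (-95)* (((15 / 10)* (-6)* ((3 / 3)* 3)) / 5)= 10773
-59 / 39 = -1.51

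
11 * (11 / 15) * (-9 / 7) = -363 / 35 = -10.37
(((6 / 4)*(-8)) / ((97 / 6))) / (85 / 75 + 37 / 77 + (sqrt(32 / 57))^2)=-0.34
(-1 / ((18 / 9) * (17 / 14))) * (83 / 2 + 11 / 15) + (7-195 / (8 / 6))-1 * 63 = -219.64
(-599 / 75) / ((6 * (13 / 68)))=-20366 / 2925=-6.96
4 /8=1 /2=0.50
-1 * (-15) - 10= 5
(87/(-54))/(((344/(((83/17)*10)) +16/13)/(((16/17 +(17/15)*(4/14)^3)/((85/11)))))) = -3641302379/149384884635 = -0.02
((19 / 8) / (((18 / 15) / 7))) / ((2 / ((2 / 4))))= 665 / 192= 3.46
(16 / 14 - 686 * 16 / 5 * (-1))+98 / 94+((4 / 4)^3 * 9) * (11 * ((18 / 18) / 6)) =7283683 / 3290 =2213.89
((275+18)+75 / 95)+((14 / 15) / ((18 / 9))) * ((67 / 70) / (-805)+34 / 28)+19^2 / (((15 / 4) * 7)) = 50491193 / 163875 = 308.11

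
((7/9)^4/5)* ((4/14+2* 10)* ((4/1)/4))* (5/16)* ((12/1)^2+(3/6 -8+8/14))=6676201/104976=63.60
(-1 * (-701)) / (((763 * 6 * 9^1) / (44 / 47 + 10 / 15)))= 79213 / 2904741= 0.03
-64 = -64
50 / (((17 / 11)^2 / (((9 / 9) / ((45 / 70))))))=84700 / 2601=32.56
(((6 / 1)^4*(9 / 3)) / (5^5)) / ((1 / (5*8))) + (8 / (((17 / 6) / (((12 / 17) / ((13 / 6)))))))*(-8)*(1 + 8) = -38662272 / 2348125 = -16.47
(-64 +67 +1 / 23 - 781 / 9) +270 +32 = 45181 / 207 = 218.27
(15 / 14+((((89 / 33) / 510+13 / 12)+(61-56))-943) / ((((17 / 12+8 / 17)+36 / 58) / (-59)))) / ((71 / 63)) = 2266381600419 / 115876970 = 19558.52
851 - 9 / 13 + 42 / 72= 850.89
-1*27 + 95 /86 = -2227 /86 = -25.90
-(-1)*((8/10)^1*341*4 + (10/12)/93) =3044473/2790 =1091.21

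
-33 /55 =-3 /5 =-0.60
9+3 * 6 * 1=27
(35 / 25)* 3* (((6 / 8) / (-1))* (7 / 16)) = -441 / 320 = -1.38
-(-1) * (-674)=-674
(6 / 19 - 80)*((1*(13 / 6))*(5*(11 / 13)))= -41635 / 57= -730.44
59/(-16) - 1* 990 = -15899/16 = -993.69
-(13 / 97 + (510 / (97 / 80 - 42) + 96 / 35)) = 106646279 / 11077885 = 9.63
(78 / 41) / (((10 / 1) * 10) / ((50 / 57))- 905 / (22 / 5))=-1716 / 82697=-0.02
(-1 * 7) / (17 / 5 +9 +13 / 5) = -0.47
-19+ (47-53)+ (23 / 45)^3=-2265958 / 91125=-24.87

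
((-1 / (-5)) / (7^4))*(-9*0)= 0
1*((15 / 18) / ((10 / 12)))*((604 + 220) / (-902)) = -0.91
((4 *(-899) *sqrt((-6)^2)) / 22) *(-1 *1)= 10788 / 11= 980.73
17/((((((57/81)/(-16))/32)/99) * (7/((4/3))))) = -31021056/133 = -233241.02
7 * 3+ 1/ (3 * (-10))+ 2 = 689/ 30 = 22.97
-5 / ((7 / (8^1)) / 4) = -160 / 7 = -22.86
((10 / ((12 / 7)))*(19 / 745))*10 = 665 / 447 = 1.49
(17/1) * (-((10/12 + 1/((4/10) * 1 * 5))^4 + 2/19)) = -85442/1539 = -55.52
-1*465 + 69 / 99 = -464.30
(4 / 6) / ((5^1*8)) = 1 / 60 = 0.02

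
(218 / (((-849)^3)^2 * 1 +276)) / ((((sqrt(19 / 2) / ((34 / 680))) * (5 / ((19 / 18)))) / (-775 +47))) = -19838 * sqrt(38) / 84261397853718602325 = -0.00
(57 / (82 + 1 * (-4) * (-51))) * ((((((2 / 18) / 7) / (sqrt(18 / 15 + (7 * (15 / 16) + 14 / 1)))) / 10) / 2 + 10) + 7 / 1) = 19 * sqrt(8705) / 52282230 + 969 / 286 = 3.39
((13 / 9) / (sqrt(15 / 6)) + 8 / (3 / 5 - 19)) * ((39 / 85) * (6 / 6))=-78 / 391 + 169 * sqrt(10) / 1275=0.22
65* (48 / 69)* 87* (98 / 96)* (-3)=-277095 / 23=-12047.61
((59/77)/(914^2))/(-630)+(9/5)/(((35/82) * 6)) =142416638993/202625299800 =0.70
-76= -76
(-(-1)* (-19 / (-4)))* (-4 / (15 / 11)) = -209 / 15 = -13.93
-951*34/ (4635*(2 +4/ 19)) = -102391/ 32445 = -3.16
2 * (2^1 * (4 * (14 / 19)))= 11.79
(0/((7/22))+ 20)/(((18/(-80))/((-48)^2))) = -204800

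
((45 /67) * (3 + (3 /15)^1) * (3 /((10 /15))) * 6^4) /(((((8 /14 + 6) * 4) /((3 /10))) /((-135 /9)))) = -3306744 /1541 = -2145.84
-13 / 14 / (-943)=13 / 13202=0.00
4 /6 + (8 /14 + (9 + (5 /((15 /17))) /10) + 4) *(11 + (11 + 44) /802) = 26468093 /168420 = 157.16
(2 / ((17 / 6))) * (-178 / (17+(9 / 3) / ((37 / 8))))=-7.12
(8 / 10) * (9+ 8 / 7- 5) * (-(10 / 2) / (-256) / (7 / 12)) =27 / 196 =0.14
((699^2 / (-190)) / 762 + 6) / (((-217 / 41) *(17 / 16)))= -2968236 / 6358255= -0.47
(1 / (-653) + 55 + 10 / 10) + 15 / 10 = 75093 / 1306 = 57.50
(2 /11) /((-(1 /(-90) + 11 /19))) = -3420 /10681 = -0.32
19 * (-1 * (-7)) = 133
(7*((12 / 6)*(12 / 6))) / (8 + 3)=28 / 11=2.55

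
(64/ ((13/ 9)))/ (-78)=-96/ 169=-0.57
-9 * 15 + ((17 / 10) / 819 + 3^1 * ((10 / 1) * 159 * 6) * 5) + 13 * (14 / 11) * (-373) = 12323730697 / 90090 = 136793.55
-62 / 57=-1.09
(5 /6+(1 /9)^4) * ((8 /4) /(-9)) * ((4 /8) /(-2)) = 0.05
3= 3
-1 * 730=-730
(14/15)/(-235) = -0.00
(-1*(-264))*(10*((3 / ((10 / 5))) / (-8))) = -495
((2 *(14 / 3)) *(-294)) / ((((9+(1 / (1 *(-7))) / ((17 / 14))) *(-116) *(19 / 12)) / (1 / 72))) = 5831 / 249603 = 0.02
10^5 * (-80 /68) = -2000000 /17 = -117647.06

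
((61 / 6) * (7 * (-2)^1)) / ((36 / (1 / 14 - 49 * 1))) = 41785 / 216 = 193.45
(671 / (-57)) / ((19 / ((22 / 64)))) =-0.21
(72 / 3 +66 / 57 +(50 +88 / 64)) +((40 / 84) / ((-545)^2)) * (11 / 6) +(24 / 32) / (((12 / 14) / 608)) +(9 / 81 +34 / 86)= 14897759256281 / 24461078040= 609.04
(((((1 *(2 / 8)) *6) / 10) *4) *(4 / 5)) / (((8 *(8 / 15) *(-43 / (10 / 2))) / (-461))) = 4149 / 688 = 6.03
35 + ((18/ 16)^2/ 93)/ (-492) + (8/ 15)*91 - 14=339367033/ 4880640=69.53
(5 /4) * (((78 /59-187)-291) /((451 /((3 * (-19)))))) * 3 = 6011505 /26609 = 225.92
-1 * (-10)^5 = 100000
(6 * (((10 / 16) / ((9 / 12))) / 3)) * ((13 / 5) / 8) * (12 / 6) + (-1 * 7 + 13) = 85 / 12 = 7.08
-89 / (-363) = 89 / 363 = 0.25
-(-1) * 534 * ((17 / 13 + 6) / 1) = 50730 / 13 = 3902.31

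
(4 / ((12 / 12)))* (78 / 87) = 104 / 29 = 3.59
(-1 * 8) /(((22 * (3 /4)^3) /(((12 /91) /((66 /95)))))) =-48640 /297297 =-0.16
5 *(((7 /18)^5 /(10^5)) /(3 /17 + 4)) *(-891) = -3142909 /33125760000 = -0.00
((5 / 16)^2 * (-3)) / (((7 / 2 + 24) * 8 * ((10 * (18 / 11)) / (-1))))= 1 / 12288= 0.00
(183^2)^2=1121513121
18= 18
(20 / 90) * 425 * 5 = 4250 / 9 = 472.22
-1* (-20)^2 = -400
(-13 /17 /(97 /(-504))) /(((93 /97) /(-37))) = -153.34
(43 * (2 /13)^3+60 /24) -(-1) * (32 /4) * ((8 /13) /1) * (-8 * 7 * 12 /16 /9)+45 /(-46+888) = -56229707 /2774811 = -20.26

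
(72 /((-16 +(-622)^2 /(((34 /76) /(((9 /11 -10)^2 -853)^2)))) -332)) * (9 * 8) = 107523504 /10598907099313091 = 0.00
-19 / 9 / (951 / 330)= -2090 / 2853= -0.73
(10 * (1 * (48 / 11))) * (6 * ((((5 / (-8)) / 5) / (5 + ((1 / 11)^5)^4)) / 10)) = -366954542690487277746 / 560624995777133341001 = -0.65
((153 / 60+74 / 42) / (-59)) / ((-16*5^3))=1811 / 49560000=0.00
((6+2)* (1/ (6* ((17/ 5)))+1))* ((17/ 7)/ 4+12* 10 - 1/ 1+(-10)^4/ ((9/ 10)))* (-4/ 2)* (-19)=11507353306/ 3213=3581498.07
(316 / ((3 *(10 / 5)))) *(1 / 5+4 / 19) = 2054 / 95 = 21.62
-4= -4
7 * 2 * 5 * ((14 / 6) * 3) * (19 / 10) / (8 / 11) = 1280.12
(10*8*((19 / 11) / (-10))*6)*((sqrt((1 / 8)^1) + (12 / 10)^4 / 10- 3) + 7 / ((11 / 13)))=-171800736 / 378125- 228*sqrt(2) / 11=-483.66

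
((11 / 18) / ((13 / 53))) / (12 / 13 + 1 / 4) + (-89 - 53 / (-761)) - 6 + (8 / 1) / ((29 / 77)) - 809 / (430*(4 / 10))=-158938545217 / 2083931532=-76.27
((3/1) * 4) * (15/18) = 10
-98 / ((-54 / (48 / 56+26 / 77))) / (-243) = -644 / 72171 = -0.01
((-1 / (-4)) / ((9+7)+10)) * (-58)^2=841 / 26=32.35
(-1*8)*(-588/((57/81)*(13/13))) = 127008/19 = 6684.63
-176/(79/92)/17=-16192/1343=-12.06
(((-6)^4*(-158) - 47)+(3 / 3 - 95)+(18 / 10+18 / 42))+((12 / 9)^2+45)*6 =-204626.10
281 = 281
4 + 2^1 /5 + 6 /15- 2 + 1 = 19 /5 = 3.80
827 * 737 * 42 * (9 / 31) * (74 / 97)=17048906028 / 3007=5669739.28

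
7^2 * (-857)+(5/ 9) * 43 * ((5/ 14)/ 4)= -21163397/ 504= -41990.87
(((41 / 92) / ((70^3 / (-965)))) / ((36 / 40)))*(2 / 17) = -7913 / 48280680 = -0.00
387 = 387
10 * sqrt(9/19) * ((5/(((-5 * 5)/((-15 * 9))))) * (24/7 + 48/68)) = 398520 * sqrt(19)/2261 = 768.29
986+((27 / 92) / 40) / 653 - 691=708896827 / 2403040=295.00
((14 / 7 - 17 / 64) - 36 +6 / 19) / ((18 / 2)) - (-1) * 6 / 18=-12545 / 3648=-3.44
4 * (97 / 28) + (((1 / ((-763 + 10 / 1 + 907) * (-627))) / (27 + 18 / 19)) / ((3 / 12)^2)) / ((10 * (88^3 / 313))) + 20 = 38914147577927 / 1149363008640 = 33.86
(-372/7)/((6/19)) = -1178/7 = -168.29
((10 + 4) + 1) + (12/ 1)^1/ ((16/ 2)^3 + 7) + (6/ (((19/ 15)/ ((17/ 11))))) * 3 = 1337261/ 36157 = 36.98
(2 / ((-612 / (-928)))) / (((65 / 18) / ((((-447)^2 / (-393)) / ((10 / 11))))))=-339941712 / 723775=-469.68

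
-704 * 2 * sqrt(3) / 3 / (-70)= 704 * sqrt(3) / 105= 11.61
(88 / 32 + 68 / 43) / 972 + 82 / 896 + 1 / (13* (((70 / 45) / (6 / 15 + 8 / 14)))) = 306734003 / 2129924160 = 0.14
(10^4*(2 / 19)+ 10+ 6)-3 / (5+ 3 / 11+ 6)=2517069 / 2356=1068.37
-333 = -333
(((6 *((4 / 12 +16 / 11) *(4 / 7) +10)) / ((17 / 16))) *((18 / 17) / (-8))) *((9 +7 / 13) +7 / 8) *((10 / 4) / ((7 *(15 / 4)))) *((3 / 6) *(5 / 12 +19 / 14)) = -205420191 / 28350322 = -7.25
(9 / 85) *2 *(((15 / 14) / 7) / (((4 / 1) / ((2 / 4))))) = 27 / 6664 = 0.00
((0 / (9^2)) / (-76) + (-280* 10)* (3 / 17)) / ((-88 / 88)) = 8400 / 17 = 494.12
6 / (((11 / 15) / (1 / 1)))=90 / 11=8.18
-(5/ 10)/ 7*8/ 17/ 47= -4/ 5593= -0.00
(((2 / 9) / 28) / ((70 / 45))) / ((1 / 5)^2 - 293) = -25 / 1435504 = -0.00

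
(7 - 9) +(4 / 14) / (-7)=-100 / 49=-2.04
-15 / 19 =-0.79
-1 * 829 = -829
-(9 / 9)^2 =-1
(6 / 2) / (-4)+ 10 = 37 / 4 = 9.25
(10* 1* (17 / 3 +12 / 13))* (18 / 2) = 7710 / 13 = 593.08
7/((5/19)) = 133/5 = 26.60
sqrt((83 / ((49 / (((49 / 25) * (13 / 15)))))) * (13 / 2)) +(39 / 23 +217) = 13 * sqrt(2490) / 150 +5030 / 23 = 223.02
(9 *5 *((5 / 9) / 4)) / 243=25 / 972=0.03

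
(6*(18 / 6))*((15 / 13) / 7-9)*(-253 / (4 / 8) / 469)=109296 / 637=171.58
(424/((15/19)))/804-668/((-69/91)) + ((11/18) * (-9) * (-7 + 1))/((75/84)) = 318506266/346725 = 918.61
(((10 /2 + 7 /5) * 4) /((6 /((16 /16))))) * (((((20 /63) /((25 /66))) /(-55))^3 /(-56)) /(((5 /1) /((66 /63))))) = 0.00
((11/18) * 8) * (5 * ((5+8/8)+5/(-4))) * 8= 8360/9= 928.89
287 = 287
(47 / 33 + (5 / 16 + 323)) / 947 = 171461 / 500016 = 0.34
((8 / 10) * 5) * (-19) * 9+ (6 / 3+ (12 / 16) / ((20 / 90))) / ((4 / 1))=-21845 / 32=-682.66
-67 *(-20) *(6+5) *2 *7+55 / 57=11762575 / 57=206360.96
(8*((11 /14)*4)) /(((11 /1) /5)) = 80 /7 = 11.43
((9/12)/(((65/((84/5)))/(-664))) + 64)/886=-10516/143975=-0.07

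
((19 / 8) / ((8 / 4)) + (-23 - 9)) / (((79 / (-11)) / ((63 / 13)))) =341649 / 16432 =20.79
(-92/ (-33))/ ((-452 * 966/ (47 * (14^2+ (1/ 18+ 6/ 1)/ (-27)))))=-4471909/ 76116348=-0.06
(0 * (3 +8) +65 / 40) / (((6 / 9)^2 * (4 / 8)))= 117 / 16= 7.31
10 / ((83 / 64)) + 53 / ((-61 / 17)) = -35743 / 5063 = -7.06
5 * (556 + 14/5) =2794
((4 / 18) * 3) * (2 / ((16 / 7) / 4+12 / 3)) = 7 / 24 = 0.29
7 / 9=0.78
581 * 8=4648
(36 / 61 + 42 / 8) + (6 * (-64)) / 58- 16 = -118739 / 7076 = -16.78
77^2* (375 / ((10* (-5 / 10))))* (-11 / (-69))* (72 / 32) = -14674275 / 92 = -159502.99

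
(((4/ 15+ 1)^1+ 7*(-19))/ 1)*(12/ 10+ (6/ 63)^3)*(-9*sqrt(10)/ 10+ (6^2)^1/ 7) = -439509824/ 540225+ 54938728*sqrt(10)/ 385875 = -363.34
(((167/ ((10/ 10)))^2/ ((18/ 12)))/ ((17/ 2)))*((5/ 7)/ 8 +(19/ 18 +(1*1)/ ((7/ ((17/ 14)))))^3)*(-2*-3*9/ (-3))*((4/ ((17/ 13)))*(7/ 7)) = -1936086602615932/ 8262136323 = -234332.44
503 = 503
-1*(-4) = 4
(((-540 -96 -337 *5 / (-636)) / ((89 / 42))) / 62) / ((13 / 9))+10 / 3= -93239 / 22811412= -0.00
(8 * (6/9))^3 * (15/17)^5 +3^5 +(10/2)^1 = 467324536/1419857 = 329.13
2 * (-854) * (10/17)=-17080/17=-1004.71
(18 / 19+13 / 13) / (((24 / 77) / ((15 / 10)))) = 2849 / 304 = 9.37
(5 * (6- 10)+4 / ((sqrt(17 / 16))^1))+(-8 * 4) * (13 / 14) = -348 / 7+16 * sqrt(17) / 17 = -45.83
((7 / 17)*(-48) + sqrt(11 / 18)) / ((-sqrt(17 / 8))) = sqrt(34)*(2016-17*sqrt(22)) / 867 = 13.02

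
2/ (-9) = -2/ 9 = -0.22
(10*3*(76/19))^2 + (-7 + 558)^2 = 318001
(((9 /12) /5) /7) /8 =3 /1120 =0.00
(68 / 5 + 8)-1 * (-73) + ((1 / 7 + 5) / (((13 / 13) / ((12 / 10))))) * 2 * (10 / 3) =4751 / 35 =135.74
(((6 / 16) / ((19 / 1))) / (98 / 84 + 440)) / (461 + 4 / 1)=3 / 31181660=0.00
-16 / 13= -1.23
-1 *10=-10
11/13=0.85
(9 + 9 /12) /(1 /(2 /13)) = 3 /2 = 1.50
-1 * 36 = -36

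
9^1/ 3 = 3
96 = 96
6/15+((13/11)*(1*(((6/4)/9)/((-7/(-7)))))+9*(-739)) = -6650.40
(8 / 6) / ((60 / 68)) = 68 / 45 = 1.51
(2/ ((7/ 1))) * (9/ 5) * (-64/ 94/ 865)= -576/ 1422925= -0.00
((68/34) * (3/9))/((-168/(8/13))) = -2/819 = -0.00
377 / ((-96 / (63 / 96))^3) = -129311 / 1073741824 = -0.00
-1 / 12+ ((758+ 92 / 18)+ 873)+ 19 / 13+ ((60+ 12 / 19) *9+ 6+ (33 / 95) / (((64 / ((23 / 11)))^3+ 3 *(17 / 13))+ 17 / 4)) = 2189.17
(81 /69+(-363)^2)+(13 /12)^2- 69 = 436198175 /3312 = 131702.35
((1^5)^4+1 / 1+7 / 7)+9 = 12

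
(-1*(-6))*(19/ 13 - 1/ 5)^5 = 22244390592/ 1160290625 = 19.17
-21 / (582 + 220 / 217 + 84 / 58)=-0.04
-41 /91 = -0.45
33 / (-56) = -33 / 56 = -0.59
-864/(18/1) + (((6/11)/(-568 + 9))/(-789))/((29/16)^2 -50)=-928317088496/19339939333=-48.00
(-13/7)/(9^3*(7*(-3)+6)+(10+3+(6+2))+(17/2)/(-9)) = 0.00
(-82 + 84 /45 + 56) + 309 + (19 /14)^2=842923 /2940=286.71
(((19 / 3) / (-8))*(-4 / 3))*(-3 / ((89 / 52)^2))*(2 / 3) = -51376 / 71289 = -0.72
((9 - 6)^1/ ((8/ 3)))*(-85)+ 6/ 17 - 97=-26149/ 136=-192.27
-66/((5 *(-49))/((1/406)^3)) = 33/8198118460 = 0.00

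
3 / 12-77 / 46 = -131 / 92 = -1.42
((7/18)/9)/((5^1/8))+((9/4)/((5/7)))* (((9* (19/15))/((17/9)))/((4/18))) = 23579591/275400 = 85.62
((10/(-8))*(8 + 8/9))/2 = -50/9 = -5.56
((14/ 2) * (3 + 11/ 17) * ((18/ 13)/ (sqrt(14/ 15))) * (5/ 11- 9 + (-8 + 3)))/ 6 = -13857 * sqrt(210)/ 2431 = -82.60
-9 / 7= -1.29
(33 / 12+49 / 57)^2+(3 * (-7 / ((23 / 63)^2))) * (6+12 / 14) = -29352420383 / 27499536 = -1067.38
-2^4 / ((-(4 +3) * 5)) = 16 / 35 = 0.46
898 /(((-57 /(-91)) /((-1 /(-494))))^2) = 0.01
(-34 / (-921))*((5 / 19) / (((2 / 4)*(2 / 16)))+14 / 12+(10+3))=35615 / 52497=0.68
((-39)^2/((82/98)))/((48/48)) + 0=74529/41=1817.78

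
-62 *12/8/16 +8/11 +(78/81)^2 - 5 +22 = 1647689/128304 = 12.84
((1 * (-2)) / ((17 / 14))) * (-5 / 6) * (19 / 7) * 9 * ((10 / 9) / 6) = 950 / 153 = 6.21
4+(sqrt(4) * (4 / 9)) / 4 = 38 / 9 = 4.22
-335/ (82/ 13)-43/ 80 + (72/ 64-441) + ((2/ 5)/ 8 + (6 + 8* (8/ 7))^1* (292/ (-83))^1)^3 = -9730516073849597039/ 64328324648000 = -151263.32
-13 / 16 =-0.81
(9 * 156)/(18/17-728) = -11934/6179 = -1.93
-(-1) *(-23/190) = -23/190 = -0.12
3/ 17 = 0.18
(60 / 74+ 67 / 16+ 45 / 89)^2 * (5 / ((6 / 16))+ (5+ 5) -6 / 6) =5634350265427 / 8328076032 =676.55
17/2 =8.50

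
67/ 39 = 1.72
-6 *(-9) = 54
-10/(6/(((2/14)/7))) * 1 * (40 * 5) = -1000/147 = -6.80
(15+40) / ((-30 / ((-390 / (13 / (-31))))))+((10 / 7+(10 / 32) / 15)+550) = -387593 / 336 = -1153.55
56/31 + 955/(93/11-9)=-325319/186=-1749.03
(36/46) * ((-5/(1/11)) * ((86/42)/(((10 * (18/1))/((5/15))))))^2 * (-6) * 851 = -8277973/47628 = -173.80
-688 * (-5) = 3440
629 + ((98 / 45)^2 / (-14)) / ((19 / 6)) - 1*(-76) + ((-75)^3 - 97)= -5402750647 / 12825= -421267.11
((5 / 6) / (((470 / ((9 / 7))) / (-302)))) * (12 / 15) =-906 / 1645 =-0.55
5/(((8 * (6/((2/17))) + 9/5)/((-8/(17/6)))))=-400/11611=-0.03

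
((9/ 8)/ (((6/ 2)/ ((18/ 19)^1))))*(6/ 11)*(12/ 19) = 486/ 3971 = 0.12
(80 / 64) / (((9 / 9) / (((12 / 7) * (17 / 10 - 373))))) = -11139 / 14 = -795.64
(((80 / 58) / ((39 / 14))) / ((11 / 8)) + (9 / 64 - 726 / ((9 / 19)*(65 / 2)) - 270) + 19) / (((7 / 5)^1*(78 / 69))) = -27255303853 / 144912768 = -188.08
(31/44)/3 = 31/132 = 0.23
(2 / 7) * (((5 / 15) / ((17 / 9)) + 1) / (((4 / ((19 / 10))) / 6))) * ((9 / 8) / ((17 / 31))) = 15903 / 8092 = 1.97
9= 9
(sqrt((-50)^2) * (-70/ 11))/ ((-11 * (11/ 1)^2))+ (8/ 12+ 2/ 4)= 123487/ 87846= 1.41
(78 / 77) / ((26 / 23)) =69 / 77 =0.90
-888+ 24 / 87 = -25744 / 29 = -887.72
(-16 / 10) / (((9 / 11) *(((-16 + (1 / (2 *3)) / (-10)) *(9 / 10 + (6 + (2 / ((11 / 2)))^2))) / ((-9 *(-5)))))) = 6388800 / 8177149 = 0.78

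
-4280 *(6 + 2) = -34240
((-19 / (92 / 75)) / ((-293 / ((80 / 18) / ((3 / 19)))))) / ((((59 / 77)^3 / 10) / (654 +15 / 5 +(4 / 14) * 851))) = 29773.98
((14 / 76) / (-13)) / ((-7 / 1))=0.00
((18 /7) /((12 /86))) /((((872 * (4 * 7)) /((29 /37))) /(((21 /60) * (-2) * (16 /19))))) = -3741 /10727780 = -0.00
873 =873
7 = 7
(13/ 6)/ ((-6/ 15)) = -65/ 12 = -5.42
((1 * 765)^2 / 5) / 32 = 117045 / 32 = 3657.66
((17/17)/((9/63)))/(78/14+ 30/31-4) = 1519/551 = 2.76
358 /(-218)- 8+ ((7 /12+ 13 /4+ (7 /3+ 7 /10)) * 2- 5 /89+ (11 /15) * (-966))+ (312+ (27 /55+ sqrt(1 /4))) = -1252917773 /3201330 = -391.37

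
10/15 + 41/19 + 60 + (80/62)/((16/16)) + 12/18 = 114469/1767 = 64.78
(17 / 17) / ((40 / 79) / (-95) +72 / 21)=10507 / 35968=0.29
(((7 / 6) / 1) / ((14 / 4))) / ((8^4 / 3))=1 / 4096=0.00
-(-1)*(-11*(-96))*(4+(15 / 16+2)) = 7326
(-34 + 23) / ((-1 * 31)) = 0.35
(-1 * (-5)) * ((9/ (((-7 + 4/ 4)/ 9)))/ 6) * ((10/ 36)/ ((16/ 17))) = -425/ 128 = -3.32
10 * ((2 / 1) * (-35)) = -700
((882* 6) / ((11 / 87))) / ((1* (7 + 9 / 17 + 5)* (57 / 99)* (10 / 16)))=62614944 / 6745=9283.16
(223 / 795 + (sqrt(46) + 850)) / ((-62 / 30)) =-675973 / 1643-15*sqrt(46) / 31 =-414.71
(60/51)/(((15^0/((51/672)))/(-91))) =-65/8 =-8.12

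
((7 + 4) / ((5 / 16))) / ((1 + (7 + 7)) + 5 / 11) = 968 / 425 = 2.28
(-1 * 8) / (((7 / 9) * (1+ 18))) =-72 / 133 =-0.54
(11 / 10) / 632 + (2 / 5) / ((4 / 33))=20867 / 6320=3.30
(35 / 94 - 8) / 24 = -239 / 752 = -0.32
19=19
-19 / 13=-1.46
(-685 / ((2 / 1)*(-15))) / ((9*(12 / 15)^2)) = 3425 / 864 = 3.96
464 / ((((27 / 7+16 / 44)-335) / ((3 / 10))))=-8932 / 21225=-0.42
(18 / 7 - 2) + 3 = 25 / 7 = 3.57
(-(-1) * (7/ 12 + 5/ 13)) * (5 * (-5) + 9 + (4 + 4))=-302/ 39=-7.74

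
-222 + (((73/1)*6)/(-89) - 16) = -21620/89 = -242.92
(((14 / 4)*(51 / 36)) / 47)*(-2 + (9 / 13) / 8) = -23681 / 117312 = -0.20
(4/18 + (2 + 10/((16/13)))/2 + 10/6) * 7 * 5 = 35035/144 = 243.30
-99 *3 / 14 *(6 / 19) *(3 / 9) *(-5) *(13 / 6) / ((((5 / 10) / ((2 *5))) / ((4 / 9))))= 28600 / 133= 215.04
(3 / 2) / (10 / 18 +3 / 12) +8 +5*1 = 431 / 29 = 14.86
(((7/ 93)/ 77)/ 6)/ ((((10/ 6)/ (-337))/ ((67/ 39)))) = -22579/ 398970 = -0.06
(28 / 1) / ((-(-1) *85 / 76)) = 2128 / 85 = 25.04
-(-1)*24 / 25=24 / 25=0.96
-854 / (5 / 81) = -69174 / 5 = -13834.80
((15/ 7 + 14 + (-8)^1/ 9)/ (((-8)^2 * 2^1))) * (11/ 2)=10571/ 16128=0.66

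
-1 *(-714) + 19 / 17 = 12157 / 17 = 715.12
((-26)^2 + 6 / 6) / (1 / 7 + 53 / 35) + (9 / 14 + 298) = 143557 / 203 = 707.18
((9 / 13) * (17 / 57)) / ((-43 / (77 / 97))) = -3927 / 1030237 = -0.00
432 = 432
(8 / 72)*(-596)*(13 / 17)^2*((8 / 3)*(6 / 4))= -402896 / 2601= -154.90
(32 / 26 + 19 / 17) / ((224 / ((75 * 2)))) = 1.57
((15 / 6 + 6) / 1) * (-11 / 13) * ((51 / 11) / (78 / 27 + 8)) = -7803 / 2548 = -3.06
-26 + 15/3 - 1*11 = -32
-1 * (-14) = 14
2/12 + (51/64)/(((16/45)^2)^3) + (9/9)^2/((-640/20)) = 1270912348241/3221225472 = 394.54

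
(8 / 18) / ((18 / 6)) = 4 / 27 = 0.15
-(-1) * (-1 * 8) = -8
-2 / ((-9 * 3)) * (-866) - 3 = -1813 / 27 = -67.15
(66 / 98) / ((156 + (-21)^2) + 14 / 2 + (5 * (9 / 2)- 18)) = 66 / 59633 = 0.00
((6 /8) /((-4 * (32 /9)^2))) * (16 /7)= -243 /7168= -0.03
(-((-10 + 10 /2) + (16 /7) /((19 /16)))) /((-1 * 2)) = -409 /266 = -1.54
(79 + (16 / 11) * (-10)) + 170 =2579 / 11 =234.45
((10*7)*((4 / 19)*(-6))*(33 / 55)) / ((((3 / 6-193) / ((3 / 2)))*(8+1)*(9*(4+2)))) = 8 / 9405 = 0.00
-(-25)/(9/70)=1750/9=194.44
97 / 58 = 1.67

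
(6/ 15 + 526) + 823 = 6747/ 5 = 1349.40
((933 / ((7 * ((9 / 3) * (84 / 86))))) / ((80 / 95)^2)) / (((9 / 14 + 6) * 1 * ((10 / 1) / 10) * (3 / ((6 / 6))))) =4827653 / 1499904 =3.22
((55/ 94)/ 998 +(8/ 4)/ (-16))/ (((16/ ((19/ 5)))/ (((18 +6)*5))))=-1330551/ 375248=-3.55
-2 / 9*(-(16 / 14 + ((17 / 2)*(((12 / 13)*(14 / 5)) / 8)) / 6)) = 971 / 2730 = 0.36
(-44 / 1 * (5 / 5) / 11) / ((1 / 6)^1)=-24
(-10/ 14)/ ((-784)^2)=-5/ 4302592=-0.00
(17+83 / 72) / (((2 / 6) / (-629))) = -822103 / 24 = -34254.29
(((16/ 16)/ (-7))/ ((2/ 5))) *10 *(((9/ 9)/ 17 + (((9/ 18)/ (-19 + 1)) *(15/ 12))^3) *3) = -74596475/ 118444032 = -0.63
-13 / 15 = -0.87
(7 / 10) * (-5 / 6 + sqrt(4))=49 / 60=0.82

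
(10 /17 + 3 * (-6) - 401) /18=-2371 /102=-23.25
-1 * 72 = -72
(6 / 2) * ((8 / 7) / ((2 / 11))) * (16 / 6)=352 / 7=50.29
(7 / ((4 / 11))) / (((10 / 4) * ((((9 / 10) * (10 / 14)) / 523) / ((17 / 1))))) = 4792249 / 45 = 106494.42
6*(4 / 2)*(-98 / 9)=-392 / 3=-130.67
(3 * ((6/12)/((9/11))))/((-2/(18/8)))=-33/16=-2.06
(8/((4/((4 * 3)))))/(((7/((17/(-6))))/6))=-408/7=-58.29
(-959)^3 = -881974079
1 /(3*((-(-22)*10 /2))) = 1 /330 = 0.00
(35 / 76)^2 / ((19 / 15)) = 18375 / 109744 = 0.17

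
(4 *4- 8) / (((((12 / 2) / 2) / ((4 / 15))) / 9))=32 / 5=6.40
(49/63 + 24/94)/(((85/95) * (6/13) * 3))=0.83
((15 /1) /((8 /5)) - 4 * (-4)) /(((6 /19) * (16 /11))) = 42427 /768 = 55.24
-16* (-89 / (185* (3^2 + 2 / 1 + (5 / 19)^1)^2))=128516 / 2118065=0.06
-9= -9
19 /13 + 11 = 162 /13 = 12.46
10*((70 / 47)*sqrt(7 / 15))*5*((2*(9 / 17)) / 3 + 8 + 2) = 123200*sqrt(105) / 2397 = 526.67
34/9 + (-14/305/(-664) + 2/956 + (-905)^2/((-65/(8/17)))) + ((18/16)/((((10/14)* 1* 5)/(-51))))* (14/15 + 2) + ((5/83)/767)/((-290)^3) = -20685905569746638273737/3463272120381723000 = -5972.94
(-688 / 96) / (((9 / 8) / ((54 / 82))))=-4.20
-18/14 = -9/7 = -1.29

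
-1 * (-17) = 17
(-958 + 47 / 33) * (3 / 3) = -31567 / 33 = -956.58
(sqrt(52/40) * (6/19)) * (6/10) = 9 * sqrt(130)/475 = 0.22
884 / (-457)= -884 / 457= -1.93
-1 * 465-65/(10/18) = -582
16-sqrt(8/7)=16-2 * sqrt(14)/7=14.93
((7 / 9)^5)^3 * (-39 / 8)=-0.11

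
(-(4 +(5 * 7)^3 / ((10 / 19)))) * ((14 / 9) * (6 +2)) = -1013805.33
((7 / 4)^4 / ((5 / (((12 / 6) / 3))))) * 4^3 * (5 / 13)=2401 / 78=30.78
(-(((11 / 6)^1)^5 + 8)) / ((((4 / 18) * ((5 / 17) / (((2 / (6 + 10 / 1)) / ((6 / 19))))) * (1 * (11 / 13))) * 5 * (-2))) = 937464541 / 45619200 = 20.55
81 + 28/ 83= 6751/ 83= 81.34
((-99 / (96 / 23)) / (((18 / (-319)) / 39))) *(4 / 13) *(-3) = -15132.56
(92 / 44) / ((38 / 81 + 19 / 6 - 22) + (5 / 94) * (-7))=-87561 / 784630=-0.11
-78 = -78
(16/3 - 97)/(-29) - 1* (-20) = 2015/87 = 23.16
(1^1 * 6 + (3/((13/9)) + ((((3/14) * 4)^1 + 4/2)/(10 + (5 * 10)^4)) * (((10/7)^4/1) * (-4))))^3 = 610730133456287386522857609944875/1159078197820973881406829634943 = 526.91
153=153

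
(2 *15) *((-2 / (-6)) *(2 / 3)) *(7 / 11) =140 / 33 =4.24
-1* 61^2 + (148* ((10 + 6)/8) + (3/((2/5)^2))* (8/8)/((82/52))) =-279875/82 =-3413.11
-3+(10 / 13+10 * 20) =2571 / 13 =197.77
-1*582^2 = -338724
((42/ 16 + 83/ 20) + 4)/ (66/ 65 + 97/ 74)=4.63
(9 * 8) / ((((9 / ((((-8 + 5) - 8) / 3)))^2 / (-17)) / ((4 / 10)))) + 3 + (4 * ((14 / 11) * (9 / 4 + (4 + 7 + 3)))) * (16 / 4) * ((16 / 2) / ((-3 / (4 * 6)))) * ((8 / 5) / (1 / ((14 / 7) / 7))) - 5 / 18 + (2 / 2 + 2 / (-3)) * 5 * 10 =-86813069 / 8910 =-9743.33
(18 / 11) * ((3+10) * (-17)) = -3978 / 11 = -361.64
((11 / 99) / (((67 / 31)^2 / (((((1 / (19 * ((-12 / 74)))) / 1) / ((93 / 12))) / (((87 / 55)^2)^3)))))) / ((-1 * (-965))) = -12699877918750 / 192725772548757663609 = -0.00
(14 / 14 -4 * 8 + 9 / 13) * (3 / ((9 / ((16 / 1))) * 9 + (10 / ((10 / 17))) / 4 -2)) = -6304 / 507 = -12.43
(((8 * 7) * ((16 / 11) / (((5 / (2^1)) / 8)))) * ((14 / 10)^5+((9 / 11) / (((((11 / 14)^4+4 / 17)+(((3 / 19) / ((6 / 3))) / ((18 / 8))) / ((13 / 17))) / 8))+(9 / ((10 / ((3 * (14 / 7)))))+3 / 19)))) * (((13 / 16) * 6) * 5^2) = 304573581024256217856 / 460521525344375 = 661366.66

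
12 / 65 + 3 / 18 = 137 / 390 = 0.35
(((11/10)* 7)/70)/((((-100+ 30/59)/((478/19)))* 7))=-155111/39035500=-0.00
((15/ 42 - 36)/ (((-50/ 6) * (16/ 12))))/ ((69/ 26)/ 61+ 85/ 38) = 67665897/ 48101200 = 1.41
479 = 479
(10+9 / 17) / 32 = 179 / 544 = 0.33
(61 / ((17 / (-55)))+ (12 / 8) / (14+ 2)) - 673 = -473421 / 544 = -870.26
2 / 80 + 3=121 / 40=3.02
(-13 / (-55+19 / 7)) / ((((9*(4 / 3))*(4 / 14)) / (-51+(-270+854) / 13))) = -3871 / 8784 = -0.44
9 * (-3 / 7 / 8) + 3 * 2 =309 / 56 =5.52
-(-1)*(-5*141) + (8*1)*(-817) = -7241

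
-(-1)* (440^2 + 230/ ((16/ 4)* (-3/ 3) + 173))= 193601.36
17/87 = 0.20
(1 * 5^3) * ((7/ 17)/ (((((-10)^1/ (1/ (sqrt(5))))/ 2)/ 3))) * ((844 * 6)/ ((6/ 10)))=-886200 * sqrt(5)/ 17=-116564.91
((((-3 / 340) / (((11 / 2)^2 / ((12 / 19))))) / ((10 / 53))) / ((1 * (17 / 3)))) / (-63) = 318 / 116271925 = 0.00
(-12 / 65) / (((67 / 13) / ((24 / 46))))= -144 / 7705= -0.02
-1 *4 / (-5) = 4 / 5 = 0.80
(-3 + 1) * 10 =-20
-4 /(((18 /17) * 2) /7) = -119 /9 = -13.22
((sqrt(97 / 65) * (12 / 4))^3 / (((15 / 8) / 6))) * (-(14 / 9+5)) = -274704 * sqrt(6305) / 21125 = -1032.55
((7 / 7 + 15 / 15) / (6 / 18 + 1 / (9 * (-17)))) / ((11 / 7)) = 1071 / 275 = 3.89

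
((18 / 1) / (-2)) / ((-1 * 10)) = 9 / 10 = 0.90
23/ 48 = 0.48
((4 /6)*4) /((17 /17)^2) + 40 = 128 /3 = 42.67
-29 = -29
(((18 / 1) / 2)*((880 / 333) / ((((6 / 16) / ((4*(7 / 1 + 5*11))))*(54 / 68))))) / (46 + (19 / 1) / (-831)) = 16443074560 / 38168793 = 430.80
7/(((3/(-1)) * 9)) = -0.26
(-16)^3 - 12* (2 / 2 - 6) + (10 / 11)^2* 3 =-488056 / 121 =-4033.52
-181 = -181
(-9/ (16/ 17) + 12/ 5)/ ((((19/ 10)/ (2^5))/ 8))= -18336/ 19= -965.05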